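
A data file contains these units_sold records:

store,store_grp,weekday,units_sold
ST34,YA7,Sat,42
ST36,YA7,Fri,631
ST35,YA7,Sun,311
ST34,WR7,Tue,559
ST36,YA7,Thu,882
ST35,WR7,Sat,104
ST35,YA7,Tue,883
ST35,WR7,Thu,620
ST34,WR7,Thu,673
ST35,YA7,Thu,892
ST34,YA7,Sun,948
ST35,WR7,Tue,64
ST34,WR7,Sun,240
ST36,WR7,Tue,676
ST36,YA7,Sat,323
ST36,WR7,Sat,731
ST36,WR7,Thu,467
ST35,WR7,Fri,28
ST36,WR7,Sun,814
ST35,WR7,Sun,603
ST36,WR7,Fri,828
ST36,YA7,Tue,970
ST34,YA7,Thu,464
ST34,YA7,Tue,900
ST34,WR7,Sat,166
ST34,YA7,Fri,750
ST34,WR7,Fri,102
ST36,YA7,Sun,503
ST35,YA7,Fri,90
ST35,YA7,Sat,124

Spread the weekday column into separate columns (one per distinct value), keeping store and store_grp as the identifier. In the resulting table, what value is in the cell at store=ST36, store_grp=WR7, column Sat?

Wide layout: rows indexed by store and store_grp, columns are the 5 distinct weekday values (Sat, Fri, Sun, Tue, Thu).
Cell (store=ST36, store_grp=WR7, weekday=Sat) draws from the long row where store=ST36, store_grp=WR7 and weekday=Sat, which has units_sold=731.

731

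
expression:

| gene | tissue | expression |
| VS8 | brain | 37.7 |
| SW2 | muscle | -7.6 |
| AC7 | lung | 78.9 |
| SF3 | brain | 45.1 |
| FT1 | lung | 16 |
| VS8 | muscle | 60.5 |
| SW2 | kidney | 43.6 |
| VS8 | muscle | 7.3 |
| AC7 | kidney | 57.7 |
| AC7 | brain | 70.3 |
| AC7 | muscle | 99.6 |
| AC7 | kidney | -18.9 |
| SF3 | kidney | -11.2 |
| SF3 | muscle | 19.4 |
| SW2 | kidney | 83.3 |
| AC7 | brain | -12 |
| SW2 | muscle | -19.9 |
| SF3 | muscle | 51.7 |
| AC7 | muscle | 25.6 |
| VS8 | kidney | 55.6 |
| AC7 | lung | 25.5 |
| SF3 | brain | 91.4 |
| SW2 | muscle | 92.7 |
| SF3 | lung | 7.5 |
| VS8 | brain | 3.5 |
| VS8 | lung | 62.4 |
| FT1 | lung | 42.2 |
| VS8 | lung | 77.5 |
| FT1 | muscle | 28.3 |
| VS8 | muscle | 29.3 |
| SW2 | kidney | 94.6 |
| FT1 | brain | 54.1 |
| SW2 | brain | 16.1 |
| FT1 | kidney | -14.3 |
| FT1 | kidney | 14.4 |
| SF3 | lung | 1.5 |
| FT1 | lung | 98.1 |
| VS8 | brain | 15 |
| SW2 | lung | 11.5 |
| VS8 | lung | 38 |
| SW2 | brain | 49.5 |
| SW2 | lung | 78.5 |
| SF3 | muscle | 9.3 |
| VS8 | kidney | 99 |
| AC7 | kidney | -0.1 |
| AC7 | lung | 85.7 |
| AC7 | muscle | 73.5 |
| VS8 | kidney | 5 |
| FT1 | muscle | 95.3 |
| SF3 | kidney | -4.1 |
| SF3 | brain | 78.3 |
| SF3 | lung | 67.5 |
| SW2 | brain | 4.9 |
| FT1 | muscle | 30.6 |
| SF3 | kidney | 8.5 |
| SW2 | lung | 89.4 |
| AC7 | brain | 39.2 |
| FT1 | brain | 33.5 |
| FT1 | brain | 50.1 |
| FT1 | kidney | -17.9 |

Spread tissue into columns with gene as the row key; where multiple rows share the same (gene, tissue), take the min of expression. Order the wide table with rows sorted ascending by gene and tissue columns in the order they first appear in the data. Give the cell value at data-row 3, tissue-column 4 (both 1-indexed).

-11.2

With rows sorted ascending by gene, row 3 is gene=SF3. tissue columns in first-appearance order: brain, muscle, lung, kidney; column 4 is kidney.
Long rows with gene=SF3, tissue=kidney: min(-11.2, -4.1, 8.5) = -11.2.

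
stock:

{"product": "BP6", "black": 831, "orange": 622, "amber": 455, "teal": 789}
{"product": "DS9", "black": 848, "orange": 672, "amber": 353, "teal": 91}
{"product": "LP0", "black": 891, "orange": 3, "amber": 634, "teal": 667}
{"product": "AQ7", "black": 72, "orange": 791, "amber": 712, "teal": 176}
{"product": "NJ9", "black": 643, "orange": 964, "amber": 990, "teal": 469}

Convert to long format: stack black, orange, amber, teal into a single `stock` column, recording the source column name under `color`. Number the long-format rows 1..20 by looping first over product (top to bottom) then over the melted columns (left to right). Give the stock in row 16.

20 rows total (5 × 4). Row 16: index ⌊(16-1)/4⌋ = 3 into product → AQ7; (16-1) mod 4 = 3 into the melted columns → teal.
So row 16 is (AQ7, teal, 176); stock = 176.

176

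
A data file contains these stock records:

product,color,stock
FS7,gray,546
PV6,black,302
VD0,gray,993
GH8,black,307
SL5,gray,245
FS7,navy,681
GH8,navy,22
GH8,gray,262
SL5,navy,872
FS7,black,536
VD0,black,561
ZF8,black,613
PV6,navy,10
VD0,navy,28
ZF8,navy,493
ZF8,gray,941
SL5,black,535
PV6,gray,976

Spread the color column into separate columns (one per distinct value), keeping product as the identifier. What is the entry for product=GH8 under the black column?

307

Wide layout: rows indexed by product, columns are the 3 distinct color values (gray, black, navy).
Cell (product=GH8, color=black) draws from the long row where product=GH8 and color=black, which has stock=307.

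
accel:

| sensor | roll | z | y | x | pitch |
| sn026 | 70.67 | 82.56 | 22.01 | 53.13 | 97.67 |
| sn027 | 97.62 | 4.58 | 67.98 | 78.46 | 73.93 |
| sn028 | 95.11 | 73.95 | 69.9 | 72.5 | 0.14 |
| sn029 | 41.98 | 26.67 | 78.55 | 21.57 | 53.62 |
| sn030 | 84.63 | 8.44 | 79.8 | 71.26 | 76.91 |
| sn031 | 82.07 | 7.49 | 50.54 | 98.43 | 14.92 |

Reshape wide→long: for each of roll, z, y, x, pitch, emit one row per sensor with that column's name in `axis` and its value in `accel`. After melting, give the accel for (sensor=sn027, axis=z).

Unpivoting turns each (sensor, wide-column) pair into one long row.
The wide cell at row sn027, column z holds 4.58, so the long row (sn027, z) has accel=4.58.

4.58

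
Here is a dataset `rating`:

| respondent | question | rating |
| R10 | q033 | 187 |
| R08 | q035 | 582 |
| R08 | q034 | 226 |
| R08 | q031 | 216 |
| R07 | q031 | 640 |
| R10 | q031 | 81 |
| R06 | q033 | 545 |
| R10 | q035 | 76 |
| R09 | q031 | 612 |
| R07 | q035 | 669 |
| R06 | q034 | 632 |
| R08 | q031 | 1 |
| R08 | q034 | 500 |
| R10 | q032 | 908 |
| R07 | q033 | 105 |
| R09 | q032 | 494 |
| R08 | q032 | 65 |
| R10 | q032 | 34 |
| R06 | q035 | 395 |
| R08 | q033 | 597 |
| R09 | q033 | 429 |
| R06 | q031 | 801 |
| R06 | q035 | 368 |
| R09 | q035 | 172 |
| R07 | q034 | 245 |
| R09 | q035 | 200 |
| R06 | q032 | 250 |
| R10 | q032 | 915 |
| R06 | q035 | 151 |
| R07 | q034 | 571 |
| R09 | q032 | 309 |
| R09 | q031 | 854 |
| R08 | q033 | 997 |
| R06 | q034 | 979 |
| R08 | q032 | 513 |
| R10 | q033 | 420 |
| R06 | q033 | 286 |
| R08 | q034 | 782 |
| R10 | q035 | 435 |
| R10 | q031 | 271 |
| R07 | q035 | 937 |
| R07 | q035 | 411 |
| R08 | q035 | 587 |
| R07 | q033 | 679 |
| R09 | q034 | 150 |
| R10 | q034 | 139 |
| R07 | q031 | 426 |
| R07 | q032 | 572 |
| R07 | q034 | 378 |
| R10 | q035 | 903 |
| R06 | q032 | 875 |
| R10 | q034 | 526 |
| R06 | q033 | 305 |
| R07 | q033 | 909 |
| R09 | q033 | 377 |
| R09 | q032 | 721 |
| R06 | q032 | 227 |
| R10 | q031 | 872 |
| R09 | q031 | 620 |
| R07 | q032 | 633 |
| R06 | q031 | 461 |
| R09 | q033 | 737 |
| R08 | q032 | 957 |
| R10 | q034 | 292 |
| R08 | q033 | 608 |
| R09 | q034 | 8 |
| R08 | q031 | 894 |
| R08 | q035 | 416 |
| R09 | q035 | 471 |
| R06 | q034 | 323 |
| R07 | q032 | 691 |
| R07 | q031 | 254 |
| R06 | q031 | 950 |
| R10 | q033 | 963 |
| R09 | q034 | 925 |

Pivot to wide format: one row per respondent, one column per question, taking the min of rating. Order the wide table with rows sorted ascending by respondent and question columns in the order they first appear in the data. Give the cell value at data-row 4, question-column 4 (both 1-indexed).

612

With rows sorted ascending by respondent, row 4 is respondent=R09. question columns in first-appearance order: q033, q035, q034, q031, q032; column 4 is q031.
Long rows with respondent=R09, question=q031: min(612, 854, 620) = 612.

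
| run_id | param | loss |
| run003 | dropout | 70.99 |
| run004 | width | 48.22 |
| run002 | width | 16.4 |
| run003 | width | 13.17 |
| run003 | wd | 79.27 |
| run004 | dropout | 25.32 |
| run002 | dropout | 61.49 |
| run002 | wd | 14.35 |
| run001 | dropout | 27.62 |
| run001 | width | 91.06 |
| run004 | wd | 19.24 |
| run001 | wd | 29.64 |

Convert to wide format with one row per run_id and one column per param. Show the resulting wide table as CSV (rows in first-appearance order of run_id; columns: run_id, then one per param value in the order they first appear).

Columns: run_id plus the 3 distinct param values (dropout, width, wd).
For example, row run003 column dropout takes loss=70.99 from the long row (run003, dropout).

run_id,dropout,width,wd
run003,70.99,13.17,79.27
run004,25.32,48.22,19.24
run002,61.49,16.4,14.35
run001,27.62,91.06,29.64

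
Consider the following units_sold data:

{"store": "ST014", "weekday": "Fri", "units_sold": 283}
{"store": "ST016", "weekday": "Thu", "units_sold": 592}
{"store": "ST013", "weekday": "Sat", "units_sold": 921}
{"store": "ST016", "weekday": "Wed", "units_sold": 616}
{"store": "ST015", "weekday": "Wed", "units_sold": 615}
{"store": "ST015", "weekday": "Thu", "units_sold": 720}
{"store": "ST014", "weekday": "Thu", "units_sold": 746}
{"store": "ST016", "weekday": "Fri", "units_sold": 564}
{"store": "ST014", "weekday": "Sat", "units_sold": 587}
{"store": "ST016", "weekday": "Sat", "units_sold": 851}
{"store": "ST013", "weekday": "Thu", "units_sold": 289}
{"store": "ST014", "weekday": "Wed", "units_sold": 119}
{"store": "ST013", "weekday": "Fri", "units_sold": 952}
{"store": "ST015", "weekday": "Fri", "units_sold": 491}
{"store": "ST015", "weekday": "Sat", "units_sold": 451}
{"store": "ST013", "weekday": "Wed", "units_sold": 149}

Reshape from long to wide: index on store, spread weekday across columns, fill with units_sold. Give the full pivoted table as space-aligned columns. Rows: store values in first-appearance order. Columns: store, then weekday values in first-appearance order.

store  Fri  Thu  Sat  Wed
ST014  283  746  587  119
ST016  564  592  851  616
ST013  952  289  921  149
ST015  491  720  451  615

Columns: store plus the 4 distinct weekday values (Fri, Thu, Sat, Wed).
For example, row ST014 column Fri takes units_sold=283 from the long row (ST014, Fri).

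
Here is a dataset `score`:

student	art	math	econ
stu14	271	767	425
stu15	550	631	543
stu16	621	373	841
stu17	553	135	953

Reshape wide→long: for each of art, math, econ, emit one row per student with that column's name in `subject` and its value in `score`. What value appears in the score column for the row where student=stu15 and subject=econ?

Unpivoting turns each (student, wide-column) pair into one long row.
The wide cell at row stu15, column econ holds 543, so the long row (stu15, econ) has score=543.

543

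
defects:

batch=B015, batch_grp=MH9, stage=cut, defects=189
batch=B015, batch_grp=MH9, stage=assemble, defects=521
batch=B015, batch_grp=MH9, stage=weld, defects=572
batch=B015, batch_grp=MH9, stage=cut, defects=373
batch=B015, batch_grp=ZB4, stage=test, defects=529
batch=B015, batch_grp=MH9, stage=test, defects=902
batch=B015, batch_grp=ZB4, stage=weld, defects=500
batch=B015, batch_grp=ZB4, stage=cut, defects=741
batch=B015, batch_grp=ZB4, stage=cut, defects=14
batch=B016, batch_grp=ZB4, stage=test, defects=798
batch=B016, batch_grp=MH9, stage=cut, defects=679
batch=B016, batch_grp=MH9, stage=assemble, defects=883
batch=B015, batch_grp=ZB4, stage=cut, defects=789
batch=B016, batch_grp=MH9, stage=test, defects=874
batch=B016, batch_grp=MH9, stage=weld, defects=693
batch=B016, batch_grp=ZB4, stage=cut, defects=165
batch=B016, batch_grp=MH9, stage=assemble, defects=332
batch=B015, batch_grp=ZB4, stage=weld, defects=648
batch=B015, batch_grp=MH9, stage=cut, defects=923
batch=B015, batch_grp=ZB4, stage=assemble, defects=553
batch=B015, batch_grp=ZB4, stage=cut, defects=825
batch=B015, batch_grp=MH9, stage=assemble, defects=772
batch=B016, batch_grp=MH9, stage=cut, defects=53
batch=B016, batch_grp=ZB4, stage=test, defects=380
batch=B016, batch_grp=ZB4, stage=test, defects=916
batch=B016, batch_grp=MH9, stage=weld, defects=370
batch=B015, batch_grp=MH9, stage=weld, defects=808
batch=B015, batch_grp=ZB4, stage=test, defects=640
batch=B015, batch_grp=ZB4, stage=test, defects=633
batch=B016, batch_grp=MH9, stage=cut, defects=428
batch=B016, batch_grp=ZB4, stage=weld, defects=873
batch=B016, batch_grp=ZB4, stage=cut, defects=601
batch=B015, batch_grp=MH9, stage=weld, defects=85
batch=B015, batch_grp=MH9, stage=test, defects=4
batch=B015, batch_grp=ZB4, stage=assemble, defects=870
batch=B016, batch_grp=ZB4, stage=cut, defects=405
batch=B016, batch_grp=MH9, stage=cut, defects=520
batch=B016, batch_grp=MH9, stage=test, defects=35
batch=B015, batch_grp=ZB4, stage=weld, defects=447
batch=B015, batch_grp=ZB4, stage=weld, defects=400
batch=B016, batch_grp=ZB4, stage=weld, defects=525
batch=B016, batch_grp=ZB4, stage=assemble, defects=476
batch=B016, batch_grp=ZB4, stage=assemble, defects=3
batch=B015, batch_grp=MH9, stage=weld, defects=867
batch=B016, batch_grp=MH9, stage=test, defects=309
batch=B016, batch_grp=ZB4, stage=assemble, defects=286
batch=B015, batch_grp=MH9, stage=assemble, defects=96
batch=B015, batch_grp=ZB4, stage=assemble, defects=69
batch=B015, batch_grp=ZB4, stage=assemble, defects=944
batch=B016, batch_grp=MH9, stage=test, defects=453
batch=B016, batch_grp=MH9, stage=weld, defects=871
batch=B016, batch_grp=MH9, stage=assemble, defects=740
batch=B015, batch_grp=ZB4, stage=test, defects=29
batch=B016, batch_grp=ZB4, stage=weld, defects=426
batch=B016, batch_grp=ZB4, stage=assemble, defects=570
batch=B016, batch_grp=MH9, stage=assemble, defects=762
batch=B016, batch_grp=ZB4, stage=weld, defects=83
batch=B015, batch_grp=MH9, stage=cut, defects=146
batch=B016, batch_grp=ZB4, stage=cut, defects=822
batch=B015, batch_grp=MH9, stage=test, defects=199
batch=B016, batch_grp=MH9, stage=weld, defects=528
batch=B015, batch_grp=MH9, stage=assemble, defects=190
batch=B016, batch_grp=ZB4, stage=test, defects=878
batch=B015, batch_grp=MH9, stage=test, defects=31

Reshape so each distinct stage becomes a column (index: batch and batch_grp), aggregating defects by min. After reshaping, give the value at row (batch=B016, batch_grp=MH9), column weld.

Rows with batch=B016, batch_grp=MH9 and stage=weld: defects values are 693, 370, 871, 528.
min(693, 370, 871, 528) = 370.

370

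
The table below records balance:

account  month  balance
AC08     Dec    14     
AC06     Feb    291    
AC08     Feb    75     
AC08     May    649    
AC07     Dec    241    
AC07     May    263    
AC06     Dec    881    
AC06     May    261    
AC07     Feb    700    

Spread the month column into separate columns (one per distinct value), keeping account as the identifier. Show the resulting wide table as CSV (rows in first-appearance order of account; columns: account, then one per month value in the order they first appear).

account,Dec,Feb,May
AC08,14,75,649
AC06,881,291,261
AC07,241,700,263

Columns: account plus the 3 distinct month values (Dec, Feb, May).
For example, row AC08 column Dec takes balance=14 from the long row (AC08, Dec).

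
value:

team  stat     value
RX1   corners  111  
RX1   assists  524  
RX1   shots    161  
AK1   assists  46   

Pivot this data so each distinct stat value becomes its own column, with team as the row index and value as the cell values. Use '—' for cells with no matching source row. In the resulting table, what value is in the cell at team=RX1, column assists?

524

The long row with team=RX1, stat=assists has value=524.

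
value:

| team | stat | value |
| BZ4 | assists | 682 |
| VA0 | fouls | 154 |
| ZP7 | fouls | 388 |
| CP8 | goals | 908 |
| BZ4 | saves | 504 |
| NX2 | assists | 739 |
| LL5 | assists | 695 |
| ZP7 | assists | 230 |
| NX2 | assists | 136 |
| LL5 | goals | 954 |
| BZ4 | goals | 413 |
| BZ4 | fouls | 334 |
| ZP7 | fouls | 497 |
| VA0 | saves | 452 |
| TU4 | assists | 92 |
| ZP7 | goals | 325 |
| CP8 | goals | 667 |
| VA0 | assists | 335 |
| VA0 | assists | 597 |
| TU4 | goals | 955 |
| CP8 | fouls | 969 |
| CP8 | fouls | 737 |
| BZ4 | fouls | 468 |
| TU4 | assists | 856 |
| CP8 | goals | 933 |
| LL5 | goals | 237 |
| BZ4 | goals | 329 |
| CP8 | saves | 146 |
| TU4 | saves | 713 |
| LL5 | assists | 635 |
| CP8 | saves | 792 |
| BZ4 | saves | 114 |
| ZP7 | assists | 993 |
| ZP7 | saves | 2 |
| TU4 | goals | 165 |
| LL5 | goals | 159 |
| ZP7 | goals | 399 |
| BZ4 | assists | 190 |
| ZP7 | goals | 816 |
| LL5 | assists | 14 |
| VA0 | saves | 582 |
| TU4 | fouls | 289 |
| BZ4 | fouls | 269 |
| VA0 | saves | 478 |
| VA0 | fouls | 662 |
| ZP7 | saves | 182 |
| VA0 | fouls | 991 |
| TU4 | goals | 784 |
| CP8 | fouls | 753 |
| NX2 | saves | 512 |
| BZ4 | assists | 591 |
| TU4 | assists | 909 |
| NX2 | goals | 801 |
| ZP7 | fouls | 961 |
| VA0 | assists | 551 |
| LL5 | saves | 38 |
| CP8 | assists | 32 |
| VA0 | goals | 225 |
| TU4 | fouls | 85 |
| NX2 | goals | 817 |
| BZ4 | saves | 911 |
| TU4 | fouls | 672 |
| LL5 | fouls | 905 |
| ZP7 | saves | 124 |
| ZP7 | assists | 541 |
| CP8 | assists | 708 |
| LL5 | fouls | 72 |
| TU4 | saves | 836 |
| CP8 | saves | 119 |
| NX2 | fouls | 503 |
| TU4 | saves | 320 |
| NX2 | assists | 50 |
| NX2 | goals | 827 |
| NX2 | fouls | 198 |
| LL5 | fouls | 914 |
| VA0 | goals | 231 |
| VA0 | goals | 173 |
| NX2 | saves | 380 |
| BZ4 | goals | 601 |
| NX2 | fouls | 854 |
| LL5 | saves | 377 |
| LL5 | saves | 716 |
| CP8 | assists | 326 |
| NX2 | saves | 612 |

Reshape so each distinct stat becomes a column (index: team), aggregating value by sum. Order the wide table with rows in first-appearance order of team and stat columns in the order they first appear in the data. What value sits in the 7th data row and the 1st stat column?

With rows in first-appearance order of team, row 7 is team=TU4. stat columns in first-appearance order: assists, fouls, goals, saves; column 1 is assists.
Long rows with team=TU4, stat=assists: 92 + 856 + 909 = 1857.

1857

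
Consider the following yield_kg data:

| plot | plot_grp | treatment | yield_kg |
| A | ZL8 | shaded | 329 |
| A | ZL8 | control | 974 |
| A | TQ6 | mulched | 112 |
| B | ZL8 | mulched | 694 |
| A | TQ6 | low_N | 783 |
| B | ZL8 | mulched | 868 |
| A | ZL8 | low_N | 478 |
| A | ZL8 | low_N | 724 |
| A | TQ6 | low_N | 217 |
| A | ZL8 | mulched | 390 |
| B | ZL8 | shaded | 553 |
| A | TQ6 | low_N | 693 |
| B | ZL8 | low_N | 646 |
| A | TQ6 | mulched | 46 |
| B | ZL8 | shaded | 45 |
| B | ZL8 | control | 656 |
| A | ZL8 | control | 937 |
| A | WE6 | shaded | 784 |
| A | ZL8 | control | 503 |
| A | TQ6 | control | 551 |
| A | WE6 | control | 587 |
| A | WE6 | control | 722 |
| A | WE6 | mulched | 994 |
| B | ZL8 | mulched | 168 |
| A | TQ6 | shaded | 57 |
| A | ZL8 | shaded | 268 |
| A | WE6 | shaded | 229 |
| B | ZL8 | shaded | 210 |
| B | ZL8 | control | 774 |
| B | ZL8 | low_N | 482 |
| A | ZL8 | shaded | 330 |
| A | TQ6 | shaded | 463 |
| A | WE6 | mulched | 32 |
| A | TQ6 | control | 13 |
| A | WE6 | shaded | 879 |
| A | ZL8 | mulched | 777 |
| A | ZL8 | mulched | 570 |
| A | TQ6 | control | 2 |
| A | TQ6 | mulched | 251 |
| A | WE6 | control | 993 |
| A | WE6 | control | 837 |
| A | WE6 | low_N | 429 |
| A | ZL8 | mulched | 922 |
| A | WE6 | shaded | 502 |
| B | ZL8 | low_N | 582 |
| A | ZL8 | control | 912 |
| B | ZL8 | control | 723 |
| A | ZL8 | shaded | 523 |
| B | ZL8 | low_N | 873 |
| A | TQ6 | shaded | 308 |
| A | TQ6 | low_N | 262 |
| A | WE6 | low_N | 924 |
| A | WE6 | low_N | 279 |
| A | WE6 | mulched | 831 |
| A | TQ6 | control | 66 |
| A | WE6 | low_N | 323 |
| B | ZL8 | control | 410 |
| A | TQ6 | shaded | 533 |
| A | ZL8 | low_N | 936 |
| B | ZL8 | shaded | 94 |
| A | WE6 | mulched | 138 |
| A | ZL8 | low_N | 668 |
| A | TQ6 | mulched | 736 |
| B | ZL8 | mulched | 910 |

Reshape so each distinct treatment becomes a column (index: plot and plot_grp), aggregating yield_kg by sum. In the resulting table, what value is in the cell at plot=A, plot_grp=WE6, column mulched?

1995

Rows with plot=A, plot_grp=WE6 and treatment=mulched: yield_kg values are 994, 32, 831, 138.
994 + 32 + 831 + 138 = 1995.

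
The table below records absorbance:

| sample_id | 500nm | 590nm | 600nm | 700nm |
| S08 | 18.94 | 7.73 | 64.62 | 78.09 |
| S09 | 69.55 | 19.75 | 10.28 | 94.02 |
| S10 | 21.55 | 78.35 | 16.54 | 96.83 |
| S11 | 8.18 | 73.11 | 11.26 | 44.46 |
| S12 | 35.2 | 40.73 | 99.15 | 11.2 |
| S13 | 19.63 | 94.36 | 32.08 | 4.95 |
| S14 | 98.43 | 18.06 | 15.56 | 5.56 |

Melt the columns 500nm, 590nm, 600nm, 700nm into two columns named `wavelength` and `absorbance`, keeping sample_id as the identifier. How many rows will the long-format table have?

7 sample_id values × 4 melted columns = 28 rows.

28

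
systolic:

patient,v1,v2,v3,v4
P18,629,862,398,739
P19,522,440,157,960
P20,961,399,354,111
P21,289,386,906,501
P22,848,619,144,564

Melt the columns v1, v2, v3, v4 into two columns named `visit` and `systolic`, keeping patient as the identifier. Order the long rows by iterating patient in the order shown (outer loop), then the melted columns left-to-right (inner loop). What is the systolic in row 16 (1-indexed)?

20 rows total (5 × 4). Row 16: index ⌊(16-1)/4⌋ = 3 into patient → P21; (16-1) mod 4 = 3 into the melted columns → v4.
So row 16 is (P21, v4, 501); systolic = 501.

501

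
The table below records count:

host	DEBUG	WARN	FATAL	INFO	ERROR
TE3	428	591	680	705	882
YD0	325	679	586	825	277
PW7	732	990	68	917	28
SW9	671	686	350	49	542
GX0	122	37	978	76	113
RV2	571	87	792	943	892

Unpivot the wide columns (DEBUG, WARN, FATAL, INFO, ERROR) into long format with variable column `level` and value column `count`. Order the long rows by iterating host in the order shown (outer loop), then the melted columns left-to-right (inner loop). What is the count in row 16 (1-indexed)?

671

30 rows total (6 × 5). Row 16: index ⌊(16-1)/5⌋ = 3 into host → SW9; (16-1) mod 5 = 0 into the melted columns → DEBUG.
So row 16 is (SW9, DEBUG, 671); count = 671.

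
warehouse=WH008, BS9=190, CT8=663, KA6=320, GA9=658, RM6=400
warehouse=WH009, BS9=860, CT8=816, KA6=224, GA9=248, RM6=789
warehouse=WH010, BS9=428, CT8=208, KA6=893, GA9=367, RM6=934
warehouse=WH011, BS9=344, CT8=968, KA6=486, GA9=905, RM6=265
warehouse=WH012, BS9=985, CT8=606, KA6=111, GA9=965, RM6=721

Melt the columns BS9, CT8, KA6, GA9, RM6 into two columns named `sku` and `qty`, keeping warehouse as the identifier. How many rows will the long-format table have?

5 warehouse values × 5 melted columns = 25 rows.

25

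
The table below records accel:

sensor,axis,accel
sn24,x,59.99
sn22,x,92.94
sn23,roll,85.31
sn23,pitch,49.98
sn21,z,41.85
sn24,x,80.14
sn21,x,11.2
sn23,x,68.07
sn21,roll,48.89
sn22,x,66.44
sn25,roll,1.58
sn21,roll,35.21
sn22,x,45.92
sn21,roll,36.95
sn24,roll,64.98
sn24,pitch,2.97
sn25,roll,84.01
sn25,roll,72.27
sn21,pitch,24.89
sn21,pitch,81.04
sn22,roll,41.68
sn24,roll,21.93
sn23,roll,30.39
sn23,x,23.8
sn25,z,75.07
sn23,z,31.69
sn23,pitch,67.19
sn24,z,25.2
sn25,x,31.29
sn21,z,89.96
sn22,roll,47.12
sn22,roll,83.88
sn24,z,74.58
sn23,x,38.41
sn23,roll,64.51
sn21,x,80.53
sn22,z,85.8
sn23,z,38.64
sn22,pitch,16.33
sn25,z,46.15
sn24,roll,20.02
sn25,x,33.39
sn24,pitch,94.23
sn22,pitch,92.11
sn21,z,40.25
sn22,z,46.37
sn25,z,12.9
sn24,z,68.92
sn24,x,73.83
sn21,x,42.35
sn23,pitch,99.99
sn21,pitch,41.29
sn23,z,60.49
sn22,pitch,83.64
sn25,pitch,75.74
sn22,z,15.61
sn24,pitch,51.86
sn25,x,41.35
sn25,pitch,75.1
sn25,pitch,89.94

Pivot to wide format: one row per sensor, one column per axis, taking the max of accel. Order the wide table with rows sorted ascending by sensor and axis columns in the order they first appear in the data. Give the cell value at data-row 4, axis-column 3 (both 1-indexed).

With rows sorted ascending by sensor, row 4 is sensor=sn24. axis columns in first-appearance order: x, roll, pitch, z; column 3 is pitch.
Long rows with sensor=sn24, axis=pitch: max(2.97, 94.23, 51.86) = 94.23.

94.23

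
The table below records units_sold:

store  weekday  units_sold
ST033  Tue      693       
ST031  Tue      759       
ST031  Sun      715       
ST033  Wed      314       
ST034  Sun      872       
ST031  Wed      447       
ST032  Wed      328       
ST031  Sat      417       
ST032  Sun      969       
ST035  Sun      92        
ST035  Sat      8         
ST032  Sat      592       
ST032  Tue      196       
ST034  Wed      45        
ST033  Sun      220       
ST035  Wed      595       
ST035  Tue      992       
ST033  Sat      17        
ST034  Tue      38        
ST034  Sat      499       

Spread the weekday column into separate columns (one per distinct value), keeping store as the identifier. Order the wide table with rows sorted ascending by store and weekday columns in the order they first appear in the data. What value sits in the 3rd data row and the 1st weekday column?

693

With rows sorted ascending by store, row 3 is store=ST033. weekday columns in first-appearance order: Tue, Sun, Wed, Sat; column 1 is Tue.
Long rows with store=ST033, weekday=Tue: units_sold = 693.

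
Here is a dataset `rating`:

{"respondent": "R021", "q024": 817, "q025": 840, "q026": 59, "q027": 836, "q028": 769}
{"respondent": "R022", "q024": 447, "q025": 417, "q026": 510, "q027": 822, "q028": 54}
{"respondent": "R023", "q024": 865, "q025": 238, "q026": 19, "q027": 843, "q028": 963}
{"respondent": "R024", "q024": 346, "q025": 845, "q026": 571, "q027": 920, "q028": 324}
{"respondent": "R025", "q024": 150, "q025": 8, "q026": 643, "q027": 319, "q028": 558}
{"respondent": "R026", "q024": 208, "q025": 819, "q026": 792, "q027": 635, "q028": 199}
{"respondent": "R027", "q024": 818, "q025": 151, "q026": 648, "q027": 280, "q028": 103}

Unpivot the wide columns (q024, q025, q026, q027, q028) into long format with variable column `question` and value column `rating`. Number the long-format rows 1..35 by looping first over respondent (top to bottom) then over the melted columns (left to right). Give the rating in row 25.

558

35 rows total (7 × 5). Row 25: index ⌊(25-1)/5⌋ = 4 into respondent → R025; (25-1) mod 5 = 4 into the melted columns → q028.
So row 25 is (R025, q028, 558); rating = 558.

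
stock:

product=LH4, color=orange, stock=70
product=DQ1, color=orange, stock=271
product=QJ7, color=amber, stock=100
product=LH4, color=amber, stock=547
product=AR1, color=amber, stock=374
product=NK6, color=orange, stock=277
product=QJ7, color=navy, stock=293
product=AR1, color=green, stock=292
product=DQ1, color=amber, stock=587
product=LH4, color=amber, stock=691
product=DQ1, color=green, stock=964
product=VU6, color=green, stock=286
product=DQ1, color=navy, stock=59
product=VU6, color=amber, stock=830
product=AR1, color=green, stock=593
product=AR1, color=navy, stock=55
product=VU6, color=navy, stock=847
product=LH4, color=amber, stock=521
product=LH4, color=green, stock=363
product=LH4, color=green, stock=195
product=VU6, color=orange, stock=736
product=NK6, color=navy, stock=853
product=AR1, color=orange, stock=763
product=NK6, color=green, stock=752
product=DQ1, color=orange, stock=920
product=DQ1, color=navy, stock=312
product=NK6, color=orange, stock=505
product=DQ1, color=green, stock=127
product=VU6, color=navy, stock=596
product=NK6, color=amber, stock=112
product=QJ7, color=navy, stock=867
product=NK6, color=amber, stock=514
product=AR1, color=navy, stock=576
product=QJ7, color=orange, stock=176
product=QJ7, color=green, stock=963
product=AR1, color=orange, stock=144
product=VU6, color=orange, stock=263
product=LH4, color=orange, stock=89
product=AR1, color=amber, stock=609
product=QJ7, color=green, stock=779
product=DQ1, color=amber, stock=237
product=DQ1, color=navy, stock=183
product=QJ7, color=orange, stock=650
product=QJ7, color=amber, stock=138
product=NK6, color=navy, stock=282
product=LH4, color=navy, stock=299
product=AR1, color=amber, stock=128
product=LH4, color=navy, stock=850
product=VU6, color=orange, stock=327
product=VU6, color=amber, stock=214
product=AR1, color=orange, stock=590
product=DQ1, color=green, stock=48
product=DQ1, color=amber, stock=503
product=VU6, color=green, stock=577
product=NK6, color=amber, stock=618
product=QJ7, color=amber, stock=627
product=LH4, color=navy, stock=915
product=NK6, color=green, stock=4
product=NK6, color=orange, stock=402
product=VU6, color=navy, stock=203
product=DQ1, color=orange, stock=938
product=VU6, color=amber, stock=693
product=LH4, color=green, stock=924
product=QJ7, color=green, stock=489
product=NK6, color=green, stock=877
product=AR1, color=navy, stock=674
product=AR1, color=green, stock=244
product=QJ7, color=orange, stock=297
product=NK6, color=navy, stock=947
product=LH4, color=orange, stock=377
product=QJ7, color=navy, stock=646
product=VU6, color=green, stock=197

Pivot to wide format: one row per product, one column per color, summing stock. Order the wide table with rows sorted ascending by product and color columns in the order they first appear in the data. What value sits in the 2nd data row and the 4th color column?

With rows sorted ascending by product, row 2 is product=DQ1. color columns in first-appearance order: orange, amber, navy, green; column 4 is green.
Long rows with product=DQ1, color=green: 964 + 127 + 48 = 1139.

1139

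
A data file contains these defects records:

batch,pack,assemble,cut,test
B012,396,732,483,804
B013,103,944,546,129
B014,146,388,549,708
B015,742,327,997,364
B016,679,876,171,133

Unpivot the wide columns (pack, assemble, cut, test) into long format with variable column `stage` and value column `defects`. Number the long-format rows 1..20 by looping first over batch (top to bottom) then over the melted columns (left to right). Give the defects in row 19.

171

20 rows total (5 × 4). Row 19: index ⌊(19-1)/4⌋ = 4 into batch → B016; (19-1) mod 4 = 2 into the melted columns → cut.
So row 19 is (B016, cut, 171); defects = 171.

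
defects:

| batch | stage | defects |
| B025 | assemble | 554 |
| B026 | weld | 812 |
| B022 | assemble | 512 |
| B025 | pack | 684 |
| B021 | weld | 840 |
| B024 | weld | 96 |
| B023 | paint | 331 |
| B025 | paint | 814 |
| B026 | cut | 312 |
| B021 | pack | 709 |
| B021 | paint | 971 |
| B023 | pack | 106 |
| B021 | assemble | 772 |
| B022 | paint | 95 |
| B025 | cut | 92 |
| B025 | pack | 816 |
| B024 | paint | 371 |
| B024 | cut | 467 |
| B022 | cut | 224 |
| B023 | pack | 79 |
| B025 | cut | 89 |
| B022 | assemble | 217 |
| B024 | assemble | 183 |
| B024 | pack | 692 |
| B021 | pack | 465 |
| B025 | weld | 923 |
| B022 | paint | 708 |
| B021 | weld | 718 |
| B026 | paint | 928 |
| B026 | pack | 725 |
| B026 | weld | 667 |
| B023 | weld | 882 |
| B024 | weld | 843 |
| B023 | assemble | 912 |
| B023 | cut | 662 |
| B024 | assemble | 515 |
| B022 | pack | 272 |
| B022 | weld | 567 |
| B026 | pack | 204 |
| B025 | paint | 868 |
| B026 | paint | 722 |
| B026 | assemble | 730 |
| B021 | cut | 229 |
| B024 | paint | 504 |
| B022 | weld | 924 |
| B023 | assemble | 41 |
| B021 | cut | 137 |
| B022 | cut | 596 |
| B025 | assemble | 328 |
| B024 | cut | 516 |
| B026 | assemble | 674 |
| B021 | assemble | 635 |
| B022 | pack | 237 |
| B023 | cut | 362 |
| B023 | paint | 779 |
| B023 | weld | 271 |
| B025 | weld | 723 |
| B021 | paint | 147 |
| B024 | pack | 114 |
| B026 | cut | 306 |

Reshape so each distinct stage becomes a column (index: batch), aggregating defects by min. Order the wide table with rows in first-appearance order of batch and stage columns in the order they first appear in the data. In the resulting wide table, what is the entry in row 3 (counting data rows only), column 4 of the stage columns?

With rows in first-appearance order of batch, row 3 is batch=B022. stage columns in first-appearance order: assemble, weld, pack, paint, cut; column 4 is paint.
Long rows with batch=B022, stage=paint: min(95, 708) = 95.

95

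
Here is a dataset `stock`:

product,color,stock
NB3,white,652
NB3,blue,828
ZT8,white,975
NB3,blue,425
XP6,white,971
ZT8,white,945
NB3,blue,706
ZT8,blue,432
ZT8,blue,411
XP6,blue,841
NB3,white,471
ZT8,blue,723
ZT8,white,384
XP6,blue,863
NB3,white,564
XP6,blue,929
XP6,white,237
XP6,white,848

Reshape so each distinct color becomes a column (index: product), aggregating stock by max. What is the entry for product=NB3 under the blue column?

Rows with product=NB3 and color=blue: stock values are 828, 425, 706.
max(828, 425, 706) = 828.

828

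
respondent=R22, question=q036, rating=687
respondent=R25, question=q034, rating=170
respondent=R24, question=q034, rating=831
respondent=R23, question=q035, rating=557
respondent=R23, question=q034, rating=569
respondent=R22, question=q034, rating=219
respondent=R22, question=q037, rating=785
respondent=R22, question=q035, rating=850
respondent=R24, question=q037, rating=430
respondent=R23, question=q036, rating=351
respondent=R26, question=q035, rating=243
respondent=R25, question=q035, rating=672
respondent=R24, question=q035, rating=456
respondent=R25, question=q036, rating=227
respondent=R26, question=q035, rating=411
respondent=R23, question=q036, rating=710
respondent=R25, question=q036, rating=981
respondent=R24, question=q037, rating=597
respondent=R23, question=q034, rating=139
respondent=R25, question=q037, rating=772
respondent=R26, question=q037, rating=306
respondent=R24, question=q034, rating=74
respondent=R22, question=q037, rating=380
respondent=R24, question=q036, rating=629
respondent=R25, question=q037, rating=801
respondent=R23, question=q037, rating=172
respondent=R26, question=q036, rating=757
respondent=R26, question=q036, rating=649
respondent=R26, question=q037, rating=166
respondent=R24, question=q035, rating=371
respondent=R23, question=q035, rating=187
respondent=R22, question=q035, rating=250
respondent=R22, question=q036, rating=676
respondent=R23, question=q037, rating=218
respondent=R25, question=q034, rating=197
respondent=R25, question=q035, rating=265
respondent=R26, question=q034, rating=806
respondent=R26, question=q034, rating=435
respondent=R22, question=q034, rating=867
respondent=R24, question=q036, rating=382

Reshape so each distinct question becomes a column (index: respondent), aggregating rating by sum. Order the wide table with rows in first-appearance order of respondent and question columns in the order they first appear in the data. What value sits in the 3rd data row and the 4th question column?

With rows in first-appearance order of respondent, row 3 is respondent=R24. question columns in first-appearance order: q036, q034, q035, q037; column 4 is q037.
Long rows with respondent=R24, question=q037: 430 + 597 = 1027.

1027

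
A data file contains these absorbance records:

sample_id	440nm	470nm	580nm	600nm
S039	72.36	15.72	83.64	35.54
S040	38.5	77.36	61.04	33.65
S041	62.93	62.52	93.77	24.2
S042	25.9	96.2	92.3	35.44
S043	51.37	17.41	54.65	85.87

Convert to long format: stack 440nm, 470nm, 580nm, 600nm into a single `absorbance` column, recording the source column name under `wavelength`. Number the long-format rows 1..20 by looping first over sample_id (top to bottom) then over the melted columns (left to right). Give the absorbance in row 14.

96.2

20 rows total (5 × 4). Row 14: index ⌊(14-1)/4⌋ = 3 into sample_id → S042; (14-1) mod 4 = 1 into the melted columns → 470nm.
So row 14 is (S042, 470nm, 96.2); absorbance = 96.2.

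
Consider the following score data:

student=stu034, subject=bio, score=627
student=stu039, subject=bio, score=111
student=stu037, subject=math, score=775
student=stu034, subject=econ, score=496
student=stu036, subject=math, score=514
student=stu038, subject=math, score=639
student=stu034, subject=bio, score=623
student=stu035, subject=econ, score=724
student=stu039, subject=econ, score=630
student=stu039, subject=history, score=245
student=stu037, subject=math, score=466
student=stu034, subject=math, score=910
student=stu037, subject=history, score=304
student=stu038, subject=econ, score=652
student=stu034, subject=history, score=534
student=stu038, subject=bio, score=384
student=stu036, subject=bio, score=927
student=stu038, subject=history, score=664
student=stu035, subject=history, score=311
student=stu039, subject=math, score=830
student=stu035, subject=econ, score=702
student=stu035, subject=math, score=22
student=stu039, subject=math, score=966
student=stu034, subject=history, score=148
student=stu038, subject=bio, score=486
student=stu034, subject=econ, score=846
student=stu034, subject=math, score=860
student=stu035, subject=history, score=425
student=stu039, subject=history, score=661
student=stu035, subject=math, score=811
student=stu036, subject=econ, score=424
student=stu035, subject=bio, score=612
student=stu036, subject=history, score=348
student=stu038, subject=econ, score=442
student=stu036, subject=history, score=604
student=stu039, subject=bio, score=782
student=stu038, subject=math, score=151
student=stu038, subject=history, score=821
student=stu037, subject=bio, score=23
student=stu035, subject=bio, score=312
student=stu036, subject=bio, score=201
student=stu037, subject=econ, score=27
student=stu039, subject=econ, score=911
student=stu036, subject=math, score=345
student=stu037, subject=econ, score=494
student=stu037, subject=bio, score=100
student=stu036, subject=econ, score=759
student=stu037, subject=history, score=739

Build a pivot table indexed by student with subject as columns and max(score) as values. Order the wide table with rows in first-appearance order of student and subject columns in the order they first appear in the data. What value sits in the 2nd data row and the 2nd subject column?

966

With rows in first-appearance order of student, row 2 is student=stu039. subject columns in first-appearance order: bio, math, econ, history; column 2 is math.
Long rows with student=stu039, subject=math: max(830, 966) = 966.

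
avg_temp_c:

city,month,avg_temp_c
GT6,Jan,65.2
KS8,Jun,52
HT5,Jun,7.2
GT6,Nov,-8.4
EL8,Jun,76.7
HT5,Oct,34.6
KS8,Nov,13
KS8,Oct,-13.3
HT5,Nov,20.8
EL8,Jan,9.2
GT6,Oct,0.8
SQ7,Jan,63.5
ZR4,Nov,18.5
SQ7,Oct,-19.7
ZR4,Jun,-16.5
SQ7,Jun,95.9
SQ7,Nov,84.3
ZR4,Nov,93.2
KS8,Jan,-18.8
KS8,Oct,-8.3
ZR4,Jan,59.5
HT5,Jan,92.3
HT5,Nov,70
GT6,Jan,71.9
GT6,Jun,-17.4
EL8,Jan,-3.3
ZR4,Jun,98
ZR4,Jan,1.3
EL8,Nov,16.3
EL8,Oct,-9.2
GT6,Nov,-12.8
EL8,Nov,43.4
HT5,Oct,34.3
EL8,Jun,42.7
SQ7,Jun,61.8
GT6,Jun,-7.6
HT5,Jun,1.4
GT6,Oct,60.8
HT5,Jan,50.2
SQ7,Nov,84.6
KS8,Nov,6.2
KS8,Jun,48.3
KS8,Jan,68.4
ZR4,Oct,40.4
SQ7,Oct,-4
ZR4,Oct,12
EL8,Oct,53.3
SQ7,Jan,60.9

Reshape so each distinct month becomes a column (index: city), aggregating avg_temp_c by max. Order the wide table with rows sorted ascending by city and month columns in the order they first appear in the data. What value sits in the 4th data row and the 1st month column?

68.4

With rows sorted ascending by city, row 4 is city=KS8. month columns in first-appearance order: Jan, Jun, Nov, Oct; column 1 is Jan.
Long rows with city=KS8, month=Jan: max(-18.8, 68.4) = 68.4.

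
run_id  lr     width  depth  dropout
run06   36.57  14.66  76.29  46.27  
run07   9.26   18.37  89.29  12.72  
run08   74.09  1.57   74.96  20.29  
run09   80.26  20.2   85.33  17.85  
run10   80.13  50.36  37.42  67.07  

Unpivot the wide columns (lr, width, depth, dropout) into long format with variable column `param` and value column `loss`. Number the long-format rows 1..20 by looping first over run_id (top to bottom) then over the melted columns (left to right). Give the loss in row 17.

80.13

20 rows total (5 × 4). Row 17: index ⌊(17-1)/4⌋ = 4 into run_id → run10; (17-1) mod 4 = 0 into the melted columns → lr.
So row 17 is (run10, lr, 80.13); loss = 80.13.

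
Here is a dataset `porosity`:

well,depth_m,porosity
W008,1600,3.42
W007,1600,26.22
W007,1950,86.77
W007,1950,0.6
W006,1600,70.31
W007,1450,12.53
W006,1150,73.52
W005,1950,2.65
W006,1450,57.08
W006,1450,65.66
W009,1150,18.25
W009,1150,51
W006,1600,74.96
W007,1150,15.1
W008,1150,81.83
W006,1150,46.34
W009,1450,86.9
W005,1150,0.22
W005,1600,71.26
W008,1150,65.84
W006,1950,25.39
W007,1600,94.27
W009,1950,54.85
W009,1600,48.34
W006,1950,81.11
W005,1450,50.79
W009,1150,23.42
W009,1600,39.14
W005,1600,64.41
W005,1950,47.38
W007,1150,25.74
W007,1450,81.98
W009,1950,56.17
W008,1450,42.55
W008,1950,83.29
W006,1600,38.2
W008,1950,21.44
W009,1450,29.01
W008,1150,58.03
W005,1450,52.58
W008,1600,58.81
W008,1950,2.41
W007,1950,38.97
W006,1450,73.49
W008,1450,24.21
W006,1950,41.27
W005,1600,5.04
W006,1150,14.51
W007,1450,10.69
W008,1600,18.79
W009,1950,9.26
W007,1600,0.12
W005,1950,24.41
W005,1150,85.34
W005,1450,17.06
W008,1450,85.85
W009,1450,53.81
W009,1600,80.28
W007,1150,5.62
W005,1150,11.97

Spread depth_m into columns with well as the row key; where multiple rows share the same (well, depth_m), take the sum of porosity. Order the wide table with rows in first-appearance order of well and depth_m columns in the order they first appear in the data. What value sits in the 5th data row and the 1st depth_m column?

167.76

With rows in first-appearance order of well, row 5 is well=W009. depth_m columns in first-appearance order: 1600, 1950, 1450, 1150; column 1 is 1600.
Long rows with well=W009, depth_m=1600: 48.34 + 39.14 + 80.28 = 167.76.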